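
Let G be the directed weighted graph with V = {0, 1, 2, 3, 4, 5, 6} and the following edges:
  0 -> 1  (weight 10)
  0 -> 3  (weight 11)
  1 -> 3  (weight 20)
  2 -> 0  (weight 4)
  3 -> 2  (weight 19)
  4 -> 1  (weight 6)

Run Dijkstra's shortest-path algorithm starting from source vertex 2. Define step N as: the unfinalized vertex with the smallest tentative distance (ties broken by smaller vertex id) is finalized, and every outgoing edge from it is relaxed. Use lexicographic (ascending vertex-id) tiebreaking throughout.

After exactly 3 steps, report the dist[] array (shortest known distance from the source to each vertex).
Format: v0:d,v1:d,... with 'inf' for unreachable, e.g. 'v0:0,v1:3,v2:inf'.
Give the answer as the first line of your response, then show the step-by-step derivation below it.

v0:4,v1:14,v2:0,v3:15,v4:inf,v5:inf,v6:inf

step 1: dist = v0:4,v1:inf,v2:0,v3:inf,v4:inf,v5:inf,v6:inf
step 2: dist = v0:4,v1:14,v2:0,v3:15,v4:inf,v5:inf,v6:inf
step 3: dist = v0:4,v1:14,v2:0,v3:15,v4:inf,v5:inf,v6:inf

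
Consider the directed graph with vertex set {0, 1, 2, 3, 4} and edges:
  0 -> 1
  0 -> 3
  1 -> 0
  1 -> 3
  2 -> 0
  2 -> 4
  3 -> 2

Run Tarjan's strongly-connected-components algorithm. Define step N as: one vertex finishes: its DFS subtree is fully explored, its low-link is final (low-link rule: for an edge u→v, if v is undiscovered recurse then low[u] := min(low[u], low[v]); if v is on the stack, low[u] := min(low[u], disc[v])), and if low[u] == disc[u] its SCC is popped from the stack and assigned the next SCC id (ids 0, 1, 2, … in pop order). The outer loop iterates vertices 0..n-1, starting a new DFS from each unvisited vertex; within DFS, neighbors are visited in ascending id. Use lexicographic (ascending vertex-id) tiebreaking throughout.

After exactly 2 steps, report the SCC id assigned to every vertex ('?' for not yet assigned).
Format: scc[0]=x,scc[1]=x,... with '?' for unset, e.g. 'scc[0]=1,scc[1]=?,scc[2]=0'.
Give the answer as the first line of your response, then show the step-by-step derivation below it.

scc[0]=?,scc[1]=?,scc[2]=?,scc[3]=?,scc[4]=0

step 1: low=(low[0]=0,low[1]=0,low[2]=0,low[3]=2,low[4]=4); scc=(scc[0]=?,scc[1]=?,scc[2]=?,scc[3]=?,scc[4]=0)
step 2: low=(low[0]=0,low[1]=0,low[2]=0,low[3]=2,low[4]=4); scc=(scc[0]=?,scc[1]=?,scc[2]=?,scc[3]=?,scc[4]=0)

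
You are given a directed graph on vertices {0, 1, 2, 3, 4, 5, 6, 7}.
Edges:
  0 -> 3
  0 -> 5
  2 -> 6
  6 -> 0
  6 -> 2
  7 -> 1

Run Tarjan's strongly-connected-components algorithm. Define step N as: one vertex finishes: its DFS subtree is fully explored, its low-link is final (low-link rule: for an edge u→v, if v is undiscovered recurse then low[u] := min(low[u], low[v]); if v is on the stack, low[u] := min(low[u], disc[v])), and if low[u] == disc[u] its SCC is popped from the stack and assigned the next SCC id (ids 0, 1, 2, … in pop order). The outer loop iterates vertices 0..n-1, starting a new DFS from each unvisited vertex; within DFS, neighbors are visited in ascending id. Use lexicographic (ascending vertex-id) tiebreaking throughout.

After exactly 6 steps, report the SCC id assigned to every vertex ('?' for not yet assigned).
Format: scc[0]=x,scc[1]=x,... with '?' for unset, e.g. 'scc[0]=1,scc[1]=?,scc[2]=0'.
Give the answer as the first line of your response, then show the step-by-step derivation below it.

scc[0]=2,scc[1]=3,scc[2]=4,scc[3]=0,scc[4]=?,scc[5]=1,scc[6]=4,scc[7]=?

step 1: low=(low[0]=0,low[1]=?,low[2]=?,low[3]=1,low[4]=?,low[5]=?,low[6]=?,low[7]=?); scc=(scc[0]=?,scc[1]=?,scc[2]=?,scc[3]=0,scc[4]=?,scc[5]=?,scc[6]=?,scc[7]=?)
step 2: low=(low[0]=0,low[1]=?,low[2]=?,low[3]=1,low[4]=?,low[5]=2,low[6]=?,low[7]=?); scc=(scc[0]=?,scc[1]=?,scc[2]=?,scc[3]=0,scc[4]=?,scc[5]=1,scc[6]=?,scc[7]=?)
step 3: low=(low[0]=0,low[1]=?,low[2]=?,low[3]=1,low[4]=?,low[5]=2,low[6]=?,low[7]=?); scc=(scc[0]=2,scc[1]=?,scc[2]=?,scc[3]=0,scc[4]=?,scc[5]=1,scc[6]=?,scc[7]=?)
step 4: low=(low[0]=0,low[1]=3,low[2]=?,low[3]=1,low[4]=?,low[5]=2,low[6]=?,low[7]=?); scc=(scc[0]=2,scc[1]=3,scc[2]=?,scc[3]=0,scc[4]=?,scc[5]=1,scc[6]=?,scc[7]=?)
step 5: low=(low[0]=0,low[1]=3,low[2]=4,low[3]=1,low[4]=?,low[5]=2,low[6]=4,low[7]=?); scc=(scc[0]=2,scc[1]=3,scc[2]=?,scc[3]=0,scc[4]=?,scc[5]=1,scc[6]=?,scc[7]=?)
step 6: low=(low[0]=0,low[1]=3,low[2]=4,low[3]=1,low[4]=?,low[5]=2,low[6]=4,low[7]=?); scc=(scc[0]=2,scc[1]=3,scc[2]=4,scc[3]=0,scc[4]=?,scc[5]=1,scc[6]=4,scc[7]=?)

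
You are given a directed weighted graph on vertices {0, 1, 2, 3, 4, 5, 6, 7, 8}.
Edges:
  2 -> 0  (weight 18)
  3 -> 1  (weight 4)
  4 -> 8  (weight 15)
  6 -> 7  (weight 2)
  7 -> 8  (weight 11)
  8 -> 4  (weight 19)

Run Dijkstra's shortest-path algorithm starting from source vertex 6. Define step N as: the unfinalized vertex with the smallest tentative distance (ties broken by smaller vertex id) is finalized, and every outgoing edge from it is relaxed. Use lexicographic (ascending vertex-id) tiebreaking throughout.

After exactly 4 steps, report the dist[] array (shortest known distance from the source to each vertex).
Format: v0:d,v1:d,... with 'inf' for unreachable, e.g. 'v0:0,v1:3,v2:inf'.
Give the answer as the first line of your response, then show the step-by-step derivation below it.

v0:inf,v1:inf,v2:inf,v3:inf,v4:32,v5:inf,v6:0,v7:2,v8:13

step 1: dist = v0:inf,v1:inf,v2:inf,v3:inf,v4:inf,v5:inf,v6:0,v7:2,v8:inf
step 2: dist = v0:inf,v1:inf,v2:inf,v3:inf,v4:inf,v5:inf,v6:0,v7:2,v8:13
step 3: dist = v0:inf,v1:inf,v2:inf,v3:inf,v4:32,v5:inf,v6:0,v7:2,v8:13
step 4: dist = v0:inf,v1:inf,v2:inf,v3:inf,v4:32,v5:inf,v6:0,v7:2,v8:13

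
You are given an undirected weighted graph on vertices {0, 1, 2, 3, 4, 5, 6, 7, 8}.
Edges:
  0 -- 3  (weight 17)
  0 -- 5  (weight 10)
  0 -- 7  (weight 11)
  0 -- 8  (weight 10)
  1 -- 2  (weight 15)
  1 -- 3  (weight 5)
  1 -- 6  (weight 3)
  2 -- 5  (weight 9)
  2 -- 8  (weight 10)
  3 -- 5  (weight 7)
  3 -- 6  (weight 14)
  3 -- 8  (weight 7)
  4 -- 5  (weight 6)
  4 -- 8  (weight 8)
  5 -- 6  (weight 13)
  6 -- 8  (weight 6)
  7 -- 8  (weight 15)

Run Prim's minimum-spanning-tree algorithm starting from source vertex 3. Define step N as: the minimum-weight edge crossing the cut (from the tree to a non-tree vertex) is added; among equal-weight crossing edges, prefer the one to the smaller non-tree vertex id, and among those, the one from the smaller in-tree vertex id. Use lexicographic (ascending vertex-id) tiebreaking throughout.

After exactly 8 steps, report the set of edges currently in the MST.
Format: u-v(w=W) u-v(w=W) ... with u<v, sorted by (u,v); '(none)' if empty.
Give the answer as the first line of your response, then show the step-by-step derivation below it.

0-5(w=10) 0-7(w=11) 1-3(w=5) 1-6(w=3) 2-5(w=9) 3-5(w=7) 4-5(w=6) 6-8(w=6)

step 1: add edge 1-3 (w=5); MST = {1-3(w=5)}
step 2: add edge 1-6 (w=3); MST = {1-3(w=5) 1-6(w=3)}
step 3: add edge 6-8 (w=6); MST = {1-3(w=5) 1-6(w=3) 6-8(w=6)}
step 4: add edge 3-5 (w=7); MST = {1-3(w=5) 1-6(w=3) 3-5(w=7) 6-8(w=6)}
step 5: add edge 4-5 (w=6); MST = {1-3(w=5) 1-6(w=3) 3-5(w=7) 4-5(w=6) 6-8(w=6)}
step 6: add edge 2-5 (w=9); MST = {1-3(w=5) 1-6(w=3) 2-5(w=9) 3-5(w=7) 4-5(w=6) 6-8(w=6)}
step 7: add edge 0-5 (w=10); MST = {0-5(w=10) 1-3(w=5) 1-6(w=3) 2-5(w=9) 3-5(w=7) 4-5(w=6) 6-8(w=6)}
step 8: add edge 0-7 (w=11); MST = {0-5(w=10) 0-7(w=11) 1-3(w=5) 1-6(w=3) 2-5(w=9) 3-5(w=7) 4-5(w=6) 6-8(w=6)}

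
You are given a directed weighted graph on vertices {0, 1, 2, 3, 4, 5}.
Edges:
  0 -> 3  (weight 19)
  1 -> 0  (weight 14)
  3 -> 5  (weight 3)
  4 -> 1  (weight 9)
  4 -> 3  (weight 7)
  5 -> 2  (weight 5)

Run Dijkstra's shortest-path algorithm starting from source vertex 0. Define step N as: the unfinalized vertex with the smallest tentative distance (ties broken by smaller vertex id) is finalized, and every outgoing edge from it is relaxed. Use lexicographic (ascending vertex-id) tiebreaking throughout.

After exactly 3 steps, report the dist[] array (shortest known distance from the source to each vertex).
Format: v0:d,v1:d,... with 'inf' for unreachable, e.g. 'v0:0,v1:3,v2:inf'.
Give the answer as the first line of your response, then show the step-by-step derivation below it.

v0:0,v1:inf,v2:27,v3:19,v4:inf,v5:22

step 1: dist = v0:0,v1:inf,v2:inf,v3:19,v4:inf,v5:inf
step 2: dist = v0:0,v1:inf,v2:inf,v3:19,v4:inf,v5:22
step 3: dist = v0:0,v1:inf,v2:27,v3:19,v4:inf,v5:22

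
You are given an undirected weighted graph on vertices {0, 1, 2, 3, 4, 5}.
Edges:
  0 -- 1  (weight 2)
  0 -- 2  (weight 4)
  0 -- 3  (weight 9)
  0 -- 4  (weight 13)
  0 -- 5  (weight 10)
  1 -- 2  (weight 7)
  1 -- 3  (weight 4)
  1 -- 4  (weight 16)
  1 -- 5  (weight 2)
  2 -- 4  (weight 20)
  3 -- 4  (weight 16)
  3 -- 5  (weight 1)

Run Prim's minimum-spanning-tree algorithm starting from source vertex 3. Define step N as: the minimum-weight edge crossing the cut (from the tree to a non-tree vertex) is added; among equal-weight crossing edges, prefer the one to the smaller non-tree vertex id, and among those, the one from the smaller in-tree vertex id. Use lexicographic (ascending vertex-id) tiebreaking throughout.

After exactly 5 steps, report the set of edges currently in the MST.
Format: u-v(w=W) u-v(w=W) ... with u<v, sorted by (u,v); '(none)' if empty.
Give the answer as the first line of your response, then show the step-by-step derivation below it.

0-1(w=2) 0-2(w=4) 0-4(w=13) 1-5(w=2) 3-5(w=1)

step 1: add edge 3-5 (w=1); MST = {3-5(w=1)}
step 2: add edge 1-5 (w=2); MST = {1-5(w=2) 3-5(w=1)}
step 3: add edge 0-1 (w=2); MST = {0-1(w=2) 1-5(w=2) 3-5(w=1)}
step 4: add edge 0-2 (w=4); MST = {0-1(w=2) 0-2(w=4) 1-5(w=2) 3-5(w=1)}
step 5: add edge 0-4 (w=13); MST = {0-1(w=2) 0-2(w=4) 0-4(w=13) 1-5(w=2) 3-5(w=1)}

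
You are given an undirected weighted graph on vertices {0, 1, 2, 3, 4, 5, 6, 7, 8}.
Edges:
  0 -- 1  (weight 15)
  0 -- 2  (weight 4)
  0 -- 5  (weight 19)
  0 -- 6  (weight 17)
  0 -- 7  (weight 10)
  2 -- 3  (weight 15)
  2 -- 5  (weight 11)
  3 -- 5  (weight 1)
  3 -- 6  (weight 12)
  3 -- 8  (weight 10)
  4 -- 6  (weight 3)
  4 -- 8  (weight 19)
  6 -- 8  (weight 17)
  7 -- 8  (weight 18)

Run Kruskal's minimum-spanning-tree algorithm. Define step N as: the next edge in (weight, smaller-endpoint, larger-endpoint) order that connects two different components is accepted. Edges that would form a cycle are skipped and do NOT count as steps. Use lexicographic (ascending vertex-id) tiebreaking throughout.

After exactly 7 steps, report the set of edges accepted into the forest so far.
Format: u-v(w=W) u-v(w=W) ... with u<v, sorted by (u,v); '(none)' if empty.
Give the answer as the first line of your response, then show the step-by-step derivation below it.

0-2(w=4) 0-7(w=10) 2-5(w=11) 3-5(w=1) 3-6(w=12) 3-8(w=10) 4-6(w=3)

step 1: add edge 3-5 (w=1); MST = {3-5(w=1)}
step 2: add edge 4-6 (w=3); MST = {3-5(w=1) 4-6(w=3)}
step 3: add edge 0-2 (w=4); MST = {0-2(w=4) 3-5(w=1) 4-6(w=3)}
step 4: add edge 0-7 (w=10); MST = {0-2(w=4) 0-7(w=10) 3-5(w=1) 4-6(w=3)}
step 5: add edge 3-8 (w=10); MST = {0-2(w=4) 0-7(w=10) 3-5(w=1) 3-8(w=10) 4-6(w=3)}
step 6: add edge 2-5 (w=11); MST = {0-2(w=4) 0-7(w=10) 2-5(w=11) 3-5(w=1) 3-8(w=10) 4-6(w=3)}
step 7: add edge 3-6 (w=12); MST = {0-2(w=4) 0-7(w=10) 2-5(w=11) 3-5(w=1) 3-6(w=12) 3-8(w=10) 4-6(w=3)}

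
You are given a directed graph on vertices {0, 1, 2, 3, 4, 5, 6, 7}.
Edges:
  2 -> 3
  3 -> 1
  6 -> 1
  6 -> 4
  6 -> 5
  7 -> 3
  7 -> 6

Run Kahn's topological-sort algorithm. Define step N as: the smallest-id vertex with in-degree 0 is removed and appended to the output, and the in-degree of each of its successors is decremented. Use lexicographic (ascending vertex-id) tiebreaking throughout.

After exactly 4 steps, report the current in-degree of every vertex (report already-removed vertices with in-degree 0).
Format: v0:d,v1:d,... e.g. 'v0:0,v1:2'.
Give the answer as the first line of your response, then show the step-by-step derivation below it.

v0:0,v1:1,v2:0,v3:0,v4:1,v5:1,v6:0,v7:0

step 1: output 0; order=[0]; indeg=(0,2,0,2,1,1,1,0)
step 2: output 2; order=[0,2]; indeg=(0,2,0,1,1,1,1,0)
step 3: output 7; order=[0,2,7]; indeg=(0,2,0,0,1,1,0,0)
step 4: output 3; order=[0,2,7,3]; indeg=(0,1,0,0,1,1,0,0)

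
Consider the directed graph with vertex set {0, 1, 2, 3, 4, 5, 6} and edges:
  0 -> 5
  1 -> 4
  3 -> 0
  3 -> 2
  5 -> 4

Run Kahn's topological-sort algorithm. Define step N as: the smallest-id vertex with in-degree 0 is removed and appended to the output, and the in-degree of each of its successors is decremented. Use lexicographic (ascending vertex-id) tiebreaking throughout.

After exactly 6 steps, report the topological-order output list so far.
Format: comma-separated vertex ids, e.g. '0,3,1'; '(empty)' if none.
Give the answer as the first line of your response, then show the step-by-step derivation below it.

1,3,0,2,5,4

step 1: output 1; order=[1]; indeg=(1,0,1,0,1,1,0)
step 2: output 3; order=[1,3]; indeg=(0,0,0,0,1,1,0)
step 3: output 0; order=[1,3,0]; indeg=(0,0,0,0,1,0,0)
step 4: output 2; order=[1,3,0,2]; indeg=(0,0,0,0,1,0,0)
step 5: output 5; order=[1,3,0,2,5]; indeg=(0,0,0,0,0,0,0)
step 6: output 4; order=[1,3,0,2,5,4]; indeg=(0,0,0,0,0,0,0)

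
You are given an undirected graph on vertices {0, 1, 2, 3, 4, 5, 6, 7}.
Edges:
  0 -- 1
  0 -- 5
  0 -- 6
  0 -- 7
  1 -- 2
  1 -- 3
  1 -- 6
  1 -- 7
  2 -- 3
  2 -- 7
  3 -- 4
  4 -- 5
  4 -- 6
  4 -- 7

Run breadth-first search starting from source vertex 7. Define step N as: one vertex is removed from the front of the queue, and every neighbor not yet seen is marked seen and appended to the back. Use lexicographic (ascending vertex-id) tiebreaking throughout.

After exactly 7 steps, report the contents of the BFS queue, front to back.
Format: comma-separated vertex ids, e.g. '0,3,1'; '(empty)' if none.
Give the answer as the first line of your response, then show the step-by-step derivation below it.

3

step 1: dequeue 7; queue=[0,1,2,4]; order=7
step 2: dequeue 0; queue=[1,2,4,5,6]; order=7,0
step 3: dequeue 1; queue=[2,4,5,6,3]; order=7,0,1
step 4: dequeue 2; queue=[4,5,6,3]; order=7,0,1,2
step 5: dequeue 4; queue=[5,6,3]; order=7,0,1,2,4
step 6: dequeue 5; queue=[6,3]; order=7,0,1,2,4,5
step 7: dequeue 6; queue=[3]; order=7,0,1,2,4,5,6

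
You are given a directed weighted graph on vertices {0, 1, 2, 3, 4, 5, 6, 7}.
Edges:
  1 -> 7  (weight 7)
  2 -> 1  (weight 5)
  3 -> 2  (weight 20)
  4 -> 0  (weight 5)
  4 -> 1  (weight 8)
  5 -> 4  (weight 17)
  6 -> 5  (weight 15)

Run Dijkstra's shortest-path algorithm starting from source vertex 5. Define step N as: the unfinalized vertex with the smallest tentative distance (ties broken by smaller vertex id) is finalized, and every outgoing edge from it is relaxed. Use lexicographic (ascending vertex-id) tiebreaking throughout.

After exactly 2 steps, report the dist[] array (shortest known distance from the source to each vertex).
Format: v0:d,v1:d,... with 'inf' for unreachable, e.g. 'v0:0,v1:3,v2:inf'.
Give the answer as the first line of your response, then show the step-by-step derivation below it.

v0:22,v1:25,v2:inf,v3:inf,v4:17,v5:0,v6:inf,v7:inf

step 1: dist = v0:inf,v1:inf,v2:inf,v3:inf,v4:17,v5:0,v6:inf,v7:inf
step 2: dist = v0:22,v1:25,v2:inf,v3:inf,v4:17,v5:0,v6:inf,v7:inf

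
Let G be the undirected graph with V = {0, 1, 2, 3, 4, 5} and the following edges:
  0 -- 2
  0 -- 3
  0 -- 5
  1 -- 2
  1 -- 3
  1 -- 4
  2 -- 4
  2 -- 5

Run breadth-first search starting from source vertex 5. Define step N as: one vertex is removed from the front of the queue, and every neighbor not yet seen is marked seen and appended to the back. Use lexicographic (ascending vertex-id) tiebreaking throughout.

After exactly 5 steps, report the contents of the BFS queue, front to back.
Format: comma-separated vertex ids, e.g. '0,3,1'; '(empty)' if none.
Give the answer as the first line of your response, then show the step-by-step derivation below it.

4

step 1: dequeue 5; queue=[0,2]; order=5
step 2: dequeue 0; queue=[2,3]; order=5,0
step 3: dequeue 2; queue=[3,1,4]; order=5,0,2
step 4: dequeue 3; queue=[1,4]; order=5,0,2,3
step 5: dequeue 1; queue=[4]; order=5,0,2,3,1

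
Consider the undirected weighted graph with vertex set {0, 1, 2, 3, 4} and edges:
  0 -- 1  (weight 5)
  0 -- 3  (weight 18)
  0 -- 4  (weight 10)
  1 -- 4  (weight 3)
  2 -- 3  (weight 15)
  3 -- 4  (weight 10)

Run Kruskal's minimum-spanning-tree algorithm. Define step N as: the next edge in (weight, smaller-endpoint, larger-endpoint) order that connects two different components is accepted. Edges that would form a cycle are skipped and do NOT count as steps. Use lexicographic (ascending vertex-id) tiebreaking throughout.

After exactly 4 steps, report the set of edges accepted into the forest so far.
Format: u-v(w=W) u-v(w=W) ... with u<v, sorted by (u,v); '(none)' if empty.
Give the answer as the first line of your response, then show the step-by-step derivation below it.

0-1(w=5) 1-4(w=3) 2-3(w=15) 3-4(w=10)

step 1: add edge 1-4 (w=3); MST = {1-4(w=3)}
step 2: add edge 0-1 (w=5); MST = {0-1(w=5) 1-4(w=3)}
step 3: add edge 3-4 (w=10); MST = {0-1(w=5) 1-4(w=3) 3-4(w=10)}
step 4: add edge 2-3 (w=15); MST = {0-1(w=5) 1-4(w=3) 2-3(w=15) 3-4(w=10)}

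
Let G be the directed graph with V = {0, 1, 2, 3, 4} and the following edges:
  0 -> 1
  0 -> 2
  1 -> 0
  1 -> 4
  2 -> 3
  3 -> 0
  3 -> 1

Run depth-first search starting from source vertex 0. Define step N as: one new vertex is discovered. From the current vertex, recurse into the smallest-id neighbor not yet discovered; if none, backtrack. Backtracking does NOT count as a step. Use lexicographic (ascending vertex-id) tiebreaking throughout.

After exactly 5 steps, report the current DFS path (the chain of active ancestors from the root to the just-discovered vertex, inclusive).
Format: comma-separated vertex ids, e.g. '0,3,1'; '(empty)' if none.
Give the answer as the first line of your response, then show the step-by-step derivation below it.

0,2,3

step 1: discover 0; path=0; order=0
step 2: discover 1; path=0>1; order=0,1
step 3: discover 4; path=0>1>4; order=0,1,4
step 4: discover 2; path=0>2; order=0,1,4,2
step 5: discover 3; path=0>2>3; order=0,1,4,2,3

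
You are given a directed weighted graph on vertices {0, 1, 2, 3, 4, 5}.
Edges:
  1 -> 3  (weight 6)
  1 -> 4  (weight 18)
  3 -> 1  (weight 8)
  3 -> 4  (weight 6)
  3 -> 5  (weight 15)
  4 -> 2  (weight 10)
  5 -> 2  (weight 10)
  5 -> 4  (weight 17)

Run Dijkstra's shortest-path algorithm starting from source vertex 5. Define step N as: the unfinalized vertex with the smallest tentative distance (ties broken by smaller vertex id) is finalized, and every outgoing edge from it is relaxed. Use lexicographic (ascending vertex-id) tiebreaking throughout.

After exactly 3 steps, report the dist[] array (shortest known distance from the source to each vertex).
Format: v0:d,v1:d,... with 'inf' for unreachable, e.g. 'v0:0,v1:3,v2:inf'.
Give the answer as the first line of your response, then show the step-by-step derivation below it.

v0:inf,v1:inf,v2:10,v3:inf,v4:17,v5:0

step 1: dist = v0:inf,v1:inf,v2:10,v3:inf,v4:17,v5:0
step 2: dist = v0:inf,v1:inf,v2:10,v3:inf,v4:17,v5:0
step 3: dist = v0:inf,v1:inf,v2:10,v3:inf,v4:17,v5:0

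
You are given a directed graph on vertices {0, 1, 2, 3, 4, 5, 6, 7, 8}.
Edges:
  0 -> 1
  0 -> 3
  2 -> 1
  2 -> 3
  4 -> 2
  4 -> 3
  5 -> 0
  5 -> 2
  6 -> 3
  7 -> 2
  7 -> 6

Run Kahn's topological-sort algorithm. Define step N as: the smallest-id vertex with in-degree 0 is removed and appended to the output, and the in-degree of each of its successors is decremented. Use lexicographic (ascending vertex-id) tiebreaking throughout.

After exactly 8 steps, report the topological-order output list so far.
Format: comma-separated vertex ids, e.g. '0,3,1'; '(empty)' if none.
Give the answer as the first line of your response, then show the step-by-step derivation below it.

4,5,0,7,2,1,6,3

step 1: output 4; order=[4]; indeg=(1,2,2,3,0,0,1,0,0)
step 2: output 5; order=[4,5]; indeg=(0,2,1,3,0,0,1,0,0)
step 3: output 0; order=[4,5,0]; indeg=(0,1,1,2,0,0,1,0,0)
step 4: output 7; order=[4,5,0,7]; indeg=(0,1,0,2,0,0,0,0,0)
step 5: output 2; order=[4,5,0,7,2]; indeg=(0,0,0,1,0,0,0,0,0)
step 6: output 1; order=[4,5,0,7,2,1]; indeg=(0,0,0,1,0,0,0,0,0)
step 7: output 6; order=[4,5,0,7,2,1,6]; indeg=(0,0,0,0,0,0,0,0,0)
step 8: output 3; order=[4,5,0,7,2,1,6,3]; indeg=(0,0,0,0,0,0,0,0,0)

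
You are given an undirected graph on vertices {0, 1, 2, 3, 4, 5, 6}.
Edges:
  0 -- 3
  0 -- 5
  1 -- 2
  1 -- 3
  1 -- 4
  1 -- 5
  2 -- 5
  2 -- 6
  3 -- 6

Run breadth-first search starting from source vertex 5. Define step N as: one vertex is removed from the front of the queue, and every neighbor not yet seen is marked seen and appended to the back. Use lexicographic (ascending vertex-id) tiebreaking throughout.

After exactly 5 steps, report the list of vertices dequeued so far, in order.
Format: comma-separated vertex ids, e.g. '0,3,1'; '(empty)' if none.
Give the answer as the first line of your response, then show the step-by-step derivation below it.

5,0,1,2,3

step 1: dequeue 5; queue=[0,1,2]; order=5
step 2: dequeue 0; queue=[1,2,3]; order=5,0
step 3: dequeue 1; queue=[2,3,4]; order=5,0,1
step 4: dequeue 2; queue=[3,4,6]; order=5,0,1,2
step 5: dequeue 3; queue=[4,6]; order=5,0,1,2,3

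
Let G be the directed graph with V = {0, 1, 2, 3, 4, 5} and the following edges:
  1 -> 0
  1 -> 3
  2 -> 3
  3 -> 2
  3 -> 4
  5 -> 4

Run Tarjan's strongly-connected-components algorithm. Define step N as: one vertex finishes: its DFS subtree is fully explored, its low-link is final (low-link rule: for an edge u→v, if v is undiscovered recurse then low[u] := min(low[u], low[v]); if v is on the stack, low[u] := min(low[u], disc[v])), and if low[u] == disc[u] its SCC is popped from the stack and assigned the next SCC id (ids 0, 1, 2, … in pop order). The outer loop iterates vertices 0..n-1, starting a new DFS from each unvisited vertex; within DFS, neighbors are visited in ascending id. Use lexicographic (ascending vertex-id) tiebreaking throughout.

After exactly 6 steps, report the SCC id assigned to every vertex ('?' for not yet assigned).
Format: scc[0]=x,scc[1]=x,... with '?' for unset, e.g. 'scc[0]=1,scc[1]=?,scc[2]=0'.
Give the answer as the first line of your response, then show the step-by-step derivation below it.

scc[0]=0,scc[1]=3,scc[2]=2,scc[3]=2,scc[4]=1,scc[5]=4

step 1: low=(low[0]=0,low[1]=?,low[2]=?,low[3]=?,low[4]=?,low[5]=?); scc=(scc[0]=0,scc[1]=?,scc[2]=?,scc[3]=?,scc[4]=?,scc[5]=?)
step 2: low=(low[0]=0,low[1]=1,low[2]=2,low[3]=2,low[4]=?,low[5]=?); scc=(scc[0]=0,scc[1]=?,scc[2]=?,scc[3]=?,scc[4]=?,scc[5]=?)
step 3: low=(low[0]=0,low[1]=1,low[2]=2,low[3]=2,low[4]=4,low[5]=?); scc=(scc[0]=0,scc[1]=?,scc[2]=?,scc[3]=?,scc[4]=1,scc[5]=?)
step 4: low=(low[0]=0,low[1]=1,low[2]=2,low[3]=2,low[4]=4,low[5]=?); scc=(scc[0]=0,scc[1]=?,scc[2]=2,scc[3]=2,scc[4]=1,scc[5]=?)
step 5: low=(low[0]=0,low[1]=1,low[2]=2,low[3]=2,low[4]=4,low[5]=?); scc=(scc[0]=0,scc[1]=3,scc[2]=2,scc[3]=2,scc[4]=1,scc[5]=?)
step 6: low=(low[0]=0,low[1]=1,low[2]=2,low[3]=2,low[4]=4,low[5]=5); scc=(scc[0]=0,scc[1]=3,scc[2]=2,scc[3]=2,scc[4]=1,scc[5]=4)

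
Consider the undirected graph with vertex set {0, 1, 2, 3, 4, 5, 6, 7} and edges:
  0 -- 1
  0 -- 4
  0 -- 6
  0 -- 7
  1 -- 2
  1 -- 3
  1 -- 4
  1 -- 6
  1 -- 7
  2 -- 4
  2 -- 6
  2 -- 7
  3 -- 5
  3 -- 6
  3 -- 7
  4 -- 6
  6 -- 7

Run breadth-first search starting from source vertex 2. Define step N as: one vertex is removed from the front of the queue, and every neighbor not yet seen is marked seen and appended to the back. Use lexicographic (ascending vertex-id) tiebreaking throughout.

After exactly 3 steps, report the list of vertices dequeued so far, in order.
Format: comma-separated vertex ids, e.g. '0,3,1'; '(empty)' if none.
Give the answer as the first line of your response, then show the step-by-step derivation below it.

2,1,4

step 1: dequeue 2; queue=[1,4,6,7]; order=2
step 2: dequeue 1; queue=[4,6,7,0,3]; order=2,1
step 3: dequeue 4; queue=[6,7,0,3]; order=2,1,4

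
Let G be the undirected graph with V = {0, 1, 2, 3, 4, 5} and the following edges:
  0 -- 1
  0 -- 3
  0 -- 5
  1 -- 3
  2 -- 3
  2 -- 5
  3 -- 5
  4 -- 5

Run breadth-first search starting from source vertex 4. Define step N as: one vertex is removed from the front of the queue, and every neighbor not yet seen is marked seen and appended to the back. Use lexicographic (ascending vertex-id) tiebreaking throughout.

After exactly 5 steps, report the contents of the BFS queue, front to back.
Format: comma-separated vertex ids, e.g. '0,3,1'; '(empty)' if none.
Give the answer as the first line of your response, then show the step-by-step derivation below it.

1

step 1: dequeue 4; queue=[5]; order=4
step 2: dequeue 5; queue=[0,2,3]; order=4,5
step 3: dequeue 0; queue=[2,3,1]; order=4,5,0
step 4: dequeue 2; queue=[3,1]; order=4,5,0,2
step 5: dequeue 3; queue=[1]; order=4,5,0,2,3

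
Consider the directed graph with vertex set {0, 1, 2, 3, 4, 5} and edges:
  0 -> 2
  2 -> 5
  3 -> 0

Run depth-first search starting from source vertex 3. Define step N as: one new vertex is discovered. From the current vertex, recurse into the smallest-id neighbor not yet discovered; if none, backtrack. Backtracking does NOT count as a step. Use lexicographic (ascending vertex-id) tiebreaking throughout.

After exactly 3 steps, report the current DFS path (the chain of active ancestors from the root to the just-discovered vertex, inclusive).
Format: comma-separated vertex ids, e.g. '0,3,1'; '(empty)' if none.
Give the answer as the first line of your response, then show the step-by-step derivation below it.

3,0,2

step 1: discover 3; path=3; order=3
step 2: discover 0; path=3>0; order=3,0
step 3: discover 2; path=3>0>2; order=3,0,2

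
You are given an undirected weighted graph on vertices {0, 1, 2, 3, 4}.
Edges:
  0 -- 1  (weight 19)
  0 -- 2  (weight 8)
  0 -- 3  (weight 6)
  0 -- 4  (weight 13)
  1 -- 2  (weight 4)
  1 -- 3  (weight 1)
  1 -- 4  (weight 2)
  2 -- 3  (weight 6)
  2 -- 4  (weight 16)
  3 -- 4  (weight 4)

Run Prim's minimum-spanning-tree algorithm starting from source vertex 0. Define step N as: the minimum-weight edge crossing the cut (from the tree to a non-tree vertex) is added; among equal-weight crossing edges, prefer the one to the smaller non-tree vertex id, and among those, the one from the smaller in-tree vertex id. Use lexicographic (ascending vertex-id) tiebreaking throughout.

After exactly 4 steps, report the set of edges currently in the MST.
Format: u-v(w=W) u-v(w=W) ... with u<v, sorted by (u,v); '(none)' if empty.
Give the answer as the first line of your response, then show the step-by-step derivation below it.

0-3(w=6) 1-2(w=4) 1-3(w=1) 1-4(w=2)

step 1: add edge 0-3 (w=6); MST = {0-3(w=6)}
step 2: add edge 1-3 (w=1); MST = {0-3(w=6) 1-3(w=1)}
step 3: add edge 1-4 (w=2); MST = {0-3(w=6) 1-3(w=1) 1-4(w=2)}
step 4: add edge 1-2 (w=4); MST = {0-3(w=6) 1-2(w=4) 1-3(w=1) 1-4(w=2)}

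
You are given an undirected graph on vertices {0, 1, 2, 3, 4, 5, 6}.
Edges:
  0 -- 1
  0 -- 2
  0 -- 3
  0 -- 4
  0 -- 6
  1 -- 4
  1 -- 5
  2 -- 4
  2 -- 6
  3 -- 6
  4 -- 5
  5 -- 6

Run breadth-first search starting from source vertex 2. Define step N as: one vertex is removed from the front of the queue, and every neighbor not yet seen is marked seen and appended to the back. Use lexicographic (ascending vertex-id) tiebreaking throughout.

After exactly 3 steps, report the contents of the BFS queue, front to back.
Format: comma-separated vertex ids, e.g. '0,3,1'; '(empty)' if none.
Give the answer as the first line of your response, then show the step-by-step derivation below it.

6,1,3,5

step 1: dequeue 2; queue=[0,4,6]; order=2
step 2: dequeue 0; queue=[4,6,1,3]; order=2,0
step 3: dequeue 4; queue=[6,1,3,5]; order=2,0,4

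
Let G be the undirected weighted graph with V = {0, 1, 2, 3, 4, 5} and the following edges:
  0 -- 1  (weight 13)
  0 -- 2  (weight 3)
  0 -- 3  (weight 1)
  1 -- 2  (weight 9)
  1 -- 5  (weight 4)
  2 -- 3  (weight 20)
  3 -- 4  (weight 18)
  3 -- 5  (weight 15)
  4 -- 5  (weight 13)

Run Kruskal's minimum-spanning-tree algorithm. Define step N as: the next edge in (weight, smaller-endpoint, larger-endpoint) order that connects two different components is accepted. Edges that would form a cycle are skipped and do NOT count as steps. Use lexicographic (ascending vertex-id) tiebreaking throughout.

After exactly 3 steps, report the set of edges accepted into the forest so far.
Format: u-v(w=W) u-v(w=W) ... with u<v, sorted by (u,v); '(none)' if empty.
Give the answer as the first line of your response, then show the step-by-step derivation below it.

0-2(w=3) 0-3(w=1) 1-5(w=4)

step 1: add edge 0-3 (w=1); MST = {0-3(w=1)}
step 2: add edge 0-2 (w=3); MST = {0-2(w=3) 0-3(w=1)}
step 3: add edge 1-5 (w=4); MST = {0-2(w=3) 0-3(w=1) 1-5(w=4)}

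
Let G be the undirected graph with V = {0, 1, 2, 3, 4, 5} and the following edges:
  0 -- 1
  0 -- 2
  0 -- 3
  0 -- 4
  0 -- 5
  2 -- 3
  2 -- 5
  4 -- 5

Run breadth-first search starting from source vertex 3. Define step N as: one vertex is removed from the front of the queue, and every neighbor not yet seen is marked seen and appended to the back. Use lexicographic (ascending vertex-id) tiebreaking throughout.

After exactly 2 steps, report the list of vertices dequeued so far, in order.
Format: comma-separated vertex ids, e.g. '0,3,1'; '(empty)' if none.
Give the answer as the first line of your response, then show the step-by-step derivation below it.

3,0

step 1: dequeue 3; queue=[0,2]; order=3
step 2: dequeue 0; queue=[2,1,4,5]; order=3,0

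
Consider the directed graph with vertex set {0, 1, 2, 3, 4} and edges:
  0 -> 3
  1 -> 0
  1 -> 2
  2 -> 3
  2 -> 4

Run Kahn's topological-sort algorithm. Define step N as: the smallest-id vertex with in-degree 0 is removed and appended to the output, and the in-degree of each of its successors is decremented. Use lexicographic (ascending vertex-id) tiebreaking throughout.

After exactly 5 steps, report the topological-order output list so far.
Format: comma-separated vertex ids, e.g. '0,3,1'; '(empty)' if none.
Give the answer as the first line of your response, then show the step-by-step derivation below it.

1,0,2,3,4

step 1: output 1; order=[1]; indeg=(0,0,0,2,1)
step 2: output 0; order=[1,0]; indeg=(0,0,0,1,1)
step 3: output 2; order=[1,0,2]; indeg=(0,0,0,0,0)
step 4: output 3; order=[1,0,2,3]; indeg=(0,0,0,0,0)
step 5: output 4; order=[1,0,2,3,4]; indeg=(0,0,0,0,0)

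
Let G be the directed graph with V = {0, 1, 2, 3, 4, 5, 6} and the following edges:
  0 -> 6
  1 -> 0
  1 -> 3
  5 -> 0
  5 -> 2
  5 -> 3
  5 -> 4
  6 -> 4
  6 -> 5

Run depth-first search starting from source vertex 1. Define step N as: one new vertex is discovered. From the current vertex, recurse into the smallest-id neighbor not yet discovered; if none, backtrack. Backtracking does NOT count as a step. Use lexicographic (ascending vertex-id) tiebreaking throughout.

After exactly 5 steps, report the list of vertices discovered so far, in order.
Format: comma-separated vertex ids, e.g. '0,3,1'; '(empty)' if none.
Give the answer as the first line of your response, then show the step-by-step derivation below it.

1,0,6,4,5

step 1: discover 1; path=1; order=1
step 2: discover 0; path=1>0; order=1,0
step 3: discover 6; path=1>0>6; order=1,0,6
step 4: discover 4; path=1>0>6>4; order=1,0,6,4
step 5: discover 5; path=1>0>6>5; order=1,0,6,4,5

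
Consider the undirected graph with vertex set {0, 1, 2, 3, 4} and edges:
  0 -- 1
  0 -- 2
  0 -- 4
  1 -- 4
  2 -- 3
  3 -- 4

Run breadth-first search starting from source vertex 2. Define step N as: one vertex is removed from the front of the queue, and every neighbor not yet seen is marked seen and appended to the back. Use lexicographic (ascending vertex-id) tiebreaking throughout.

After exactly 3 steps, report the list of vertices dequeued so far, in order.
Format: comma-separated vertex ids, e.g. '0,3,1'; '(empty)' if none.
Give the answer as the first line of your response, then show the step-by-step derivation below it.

2,0,3

step 1: dequeue 2; queue=[0,3]; order=2
step 2: dequeue 0; queue=[3,1,4]; order=2,0
step 3: dequeue 3; queue=[1,4]; order=2,0,3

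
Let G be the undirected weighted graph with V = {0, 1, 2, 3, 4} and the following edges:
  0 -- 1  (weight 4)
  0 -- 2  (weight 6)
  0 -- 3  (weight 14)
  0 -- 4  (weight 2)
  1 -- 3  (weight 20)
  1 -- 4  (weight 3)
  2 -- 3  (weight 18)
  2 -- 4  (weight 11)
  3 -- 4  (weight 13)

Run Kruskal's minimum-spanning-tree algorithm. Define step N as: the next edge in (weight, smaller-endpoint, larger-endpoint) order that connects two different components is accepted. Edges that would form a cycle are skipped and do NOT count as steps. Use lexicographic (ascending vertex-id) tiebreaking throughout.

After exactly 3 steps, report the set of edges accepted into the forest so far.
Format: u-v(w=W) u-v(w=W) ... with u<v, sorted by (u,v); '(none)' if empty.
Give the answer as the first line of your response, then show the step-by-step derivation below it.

0-2(w=6) 0-4(w=2) 1-4(w=3)

step 1: add edge 0-4 (w=2); MST = {0-4(w=2)}
step 2: add edge 1-4 (w=3); MST = {0-4(w=2) 1-4(w=3)}
step 3: add edge 0-2 (w=6); MST = {0-2(w=6) 0-4(w=2) 1-4(w=3)}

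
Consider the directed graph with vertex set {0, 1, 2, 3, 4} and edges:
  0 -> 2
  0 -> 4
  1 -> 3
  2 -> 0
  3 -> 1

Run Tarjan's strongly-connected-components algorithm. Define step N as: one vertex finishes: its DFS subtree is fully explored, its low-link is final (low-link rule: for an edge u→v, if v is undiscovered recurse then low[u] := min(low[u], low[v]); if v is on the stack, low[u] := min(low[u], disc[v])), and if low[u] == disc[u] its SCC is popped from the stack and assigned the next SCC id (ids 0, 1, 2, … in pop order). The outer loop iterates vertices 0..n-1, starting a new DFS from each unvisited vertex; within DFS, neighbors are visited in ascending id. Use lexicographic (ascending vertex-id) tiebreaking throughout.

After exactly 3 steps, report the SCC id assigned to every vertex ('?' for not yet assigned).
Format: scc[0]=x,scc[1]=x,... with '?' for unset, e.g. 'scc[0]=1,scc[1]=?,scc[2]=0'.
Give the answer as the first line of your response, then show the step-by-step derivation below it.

scc[0]=1,scc[1]=?,scc[2]=1,scc[3]=?,scc[4]=0

step 1: low=(low[0]=0,low[1]=?,low[2]=0,low[3]=?,low[4]=?); scc=(scc[0]=?,scc[1]=?,scc[2]=?,scc[3]=?,scc[4]=?)
step 2: low=(low[0]=0,low[1]=?,low[2]=0,low[3]=?,low[4]=2); scc=(scc[0]=?,scc[1]=?,scc[2]=?,scc[3]=?,scc[4]=0)
step 3: low=(low[0]=0,low[1]=?,low[2]=0,low[3]=?,low[4]=2); scc=(scc[0]=1,scc[1]=?,scc[2]=1,scc[3]=?,scc[4]=0)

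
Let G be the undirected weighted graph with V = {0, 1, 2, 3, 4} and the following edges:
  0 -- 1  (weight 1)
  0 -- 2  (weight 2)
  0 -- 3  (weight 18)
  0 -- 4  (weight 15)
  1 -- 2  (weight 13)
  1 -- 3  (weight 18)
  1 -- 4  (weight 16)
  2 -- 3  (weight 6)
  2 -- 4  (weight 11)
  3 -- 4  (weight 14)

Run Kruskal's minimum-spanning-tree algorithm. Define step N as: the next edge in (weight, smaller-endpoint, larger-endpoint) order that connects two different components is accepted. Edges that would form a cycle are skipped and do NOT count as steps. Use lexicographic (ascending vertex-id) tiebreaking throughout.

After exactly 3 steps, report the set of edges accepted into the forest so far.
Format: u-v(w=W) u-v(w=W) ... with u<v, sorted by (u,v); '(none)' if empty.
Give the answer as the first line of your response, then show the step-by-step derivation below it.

0-1(w=1) 0-2(w=2) 2-3(w=6)

step 1: add edge 0-1 (w=1); MST = {0-1(w=1)}
step 2: add edge 0-2 (w=2); MST = {0-1(w=1) 0-2(w=2)}
step 3: add edge 2-3 (w=6); MST = {0-1(w=1) 0-2(w=2) 2-3(w=6)}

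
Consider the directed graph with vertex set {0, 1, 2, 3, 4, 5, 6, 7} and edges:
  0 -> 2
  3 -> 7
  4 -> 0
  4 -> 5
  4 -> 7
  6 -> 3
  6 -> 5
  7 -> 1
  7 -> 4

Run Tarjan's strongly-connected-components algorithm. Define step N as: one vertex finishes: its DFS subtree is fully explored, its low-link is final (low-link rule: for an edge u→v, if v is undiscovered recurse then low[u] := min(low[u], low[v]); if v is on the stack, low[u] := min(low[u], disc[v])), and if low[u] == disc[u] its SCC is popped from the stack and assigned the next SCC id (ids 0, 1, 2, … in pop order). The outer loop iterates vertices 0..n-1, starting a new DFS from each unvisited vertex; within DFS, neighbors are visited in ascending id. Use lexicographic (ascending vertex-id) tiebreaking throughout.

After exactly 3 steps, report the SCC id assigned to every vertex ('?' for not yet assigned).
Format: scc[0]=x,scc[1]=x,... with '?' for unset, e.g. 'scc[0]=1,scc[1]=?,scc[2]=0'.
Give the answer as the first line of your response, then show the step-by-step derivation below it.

scc[0]=1,scc[1]=2,scc[2]=0,scc[3]=?,scc[4]=?,scc[5]=?,scc[6]=?,scc[7]=?

step 1: low=(low[0]=0,low[1]=?,low[2]=1,low[3]=?,low[4]=?,low[5]=?,low[6]=?,low[7]=?); scc=(scc[0]=?,scc[1]=?,scc[2]=0,scc[3]=?,scc[4]=?,scc[5]=?,scc[6]=?,scc[7]=?)
step 2: low=(low[0]=0,low[1]=?,low[2]=1,low[3]=?,low[4]=?,low[5]=?,low[6]=?,low[7]=?); scc=(scc[0]=1,scc[1]=?,scc[2]=0,scc[3]=?,scc[4]=?,scc[5]=?,scc[6]=?,scc[7]=?)
step 3: low=(low[0]=0,low[1]=2,low[2]=1,low[3]=?,low[4]=?,low[5]=?,low[6]=?,low[7]=?); scc=(scc[0]=1,scc[1]=2,scc[2]=0,scc[3]=?,scc[4]=?,scc[5]=?,scc[6]=?,scc[7]=?)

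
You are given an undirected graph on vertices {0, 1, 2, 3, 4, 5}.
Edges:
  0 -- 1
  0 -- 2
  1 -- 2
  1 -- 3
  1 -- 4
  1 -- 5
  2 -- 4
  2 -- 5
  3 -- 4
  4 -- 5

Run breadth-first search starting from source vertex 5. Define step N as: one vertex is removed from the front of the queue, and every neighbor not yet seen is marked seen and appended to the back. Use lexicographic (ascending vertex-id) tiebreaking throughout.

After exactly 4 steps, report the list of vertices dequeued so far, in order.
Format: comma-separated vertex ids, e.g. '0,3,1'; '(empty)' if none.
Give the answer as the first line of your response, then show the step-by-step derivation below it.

5,1,2,4

step 1: dequeue 5; queue=[1,2,4]; order=5
step 2: dequeue 1; queue=[2,4,0,3]; order=5,1
step 3: dequeue 2; queue=[4,0,3]; order=5,1,2
step 4: dequeue 4; queue=[0,3]; order=5,1,2,4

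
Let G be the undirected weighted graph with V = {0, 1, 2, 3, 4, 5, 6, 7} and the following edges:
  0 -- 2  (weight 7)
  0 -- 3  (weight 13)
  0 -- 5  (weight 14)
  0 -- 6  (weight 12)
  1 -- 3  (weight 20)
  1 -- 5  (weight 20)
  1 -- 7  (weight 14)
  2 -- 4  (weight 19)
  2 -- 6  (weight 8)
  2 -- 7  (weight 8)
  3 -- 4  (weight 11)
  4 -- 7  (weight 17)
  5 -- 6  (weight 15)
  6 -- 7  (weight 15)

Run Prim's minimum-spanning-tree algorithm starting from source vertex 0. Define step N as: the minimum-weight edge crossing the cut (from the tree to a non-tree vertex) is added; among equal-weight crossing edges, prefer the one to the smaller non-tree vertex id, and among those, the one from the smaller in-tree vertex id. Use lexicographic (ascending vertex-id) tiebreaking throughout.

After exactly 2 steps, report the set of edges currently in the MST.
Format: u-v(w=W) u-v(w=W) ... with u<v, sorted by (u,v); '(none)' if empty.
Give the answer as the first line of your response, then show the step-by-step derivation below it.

0-2(w=7) 2-6(w=8)

step 1: add edge 0-2 (w=7); MST = {0-2(w=7)}
step 2: add edge 2-6 (w=8); MST = {0-2(w=7) 2-6(w=8)}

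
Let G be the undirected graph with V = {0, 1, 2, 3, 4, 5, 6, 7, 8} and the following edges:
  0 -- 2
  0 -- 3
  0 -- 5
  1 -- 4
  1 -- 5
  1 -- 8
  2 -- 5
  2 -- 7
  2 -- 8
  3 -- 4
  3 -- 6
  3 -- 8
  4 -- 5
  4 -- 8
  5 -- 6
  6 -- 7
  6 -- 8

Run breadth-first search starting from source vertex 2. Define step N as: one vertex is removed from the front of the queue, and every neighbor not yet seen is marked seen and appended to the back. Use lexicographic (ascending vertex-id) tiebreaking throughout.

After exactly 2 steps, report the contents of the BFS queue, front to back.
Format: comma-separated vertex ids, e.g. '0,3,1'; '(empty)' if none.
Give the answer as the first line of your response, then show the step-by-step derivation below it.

5,7,8,3

step 1: dequeue 2; queue=[0,5,7,8]; order=2
step 2: dequeue 0; queue=[5,7,8,3]; order=2,0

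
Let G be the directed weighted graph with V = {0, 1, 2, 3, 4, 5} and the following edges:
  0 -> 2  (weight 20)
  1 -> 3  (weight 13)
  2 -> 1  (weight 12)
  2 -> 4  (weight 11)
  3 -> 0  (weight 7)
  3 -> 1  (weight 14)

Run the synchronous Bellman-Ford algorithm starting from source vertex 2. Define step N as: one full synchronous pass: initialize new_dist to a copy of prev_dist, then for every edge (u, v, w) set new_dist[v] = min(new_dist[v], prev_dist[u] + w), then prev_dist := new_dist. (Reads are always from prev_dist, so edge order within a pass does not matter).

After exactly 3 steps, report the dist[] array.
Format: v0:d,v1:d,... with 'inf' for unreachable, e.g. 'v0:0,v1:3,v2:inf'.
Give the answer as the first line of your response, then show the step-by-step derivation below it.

v0:32,v1:12,v2:0,v3:25,v4:11,v5:inf

step 1: dist = v0:inf,v1:12,v2:0,v3:inf,v4:11,v5:inf
step 2: dist = v0:inf,v1:12,v2:0,v3:25,v4:11,v5:inf
step 3: dist = v0:32,v1:12,v2:0,v3:25,v4:11,v5:inf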